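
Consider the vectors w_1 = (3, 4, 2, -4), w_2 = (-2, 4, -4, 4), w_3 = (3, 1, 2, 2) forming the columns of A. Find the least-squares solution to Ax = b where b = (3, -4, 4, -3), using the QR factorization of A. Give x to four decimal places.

w_1 = (3, 4, 2, -4); ‖w_1‖ = 6.7082, so q_1 = (0.4472, 0.5963, 0.2981, -0.5963).
q_1·w_2 = 0.4472·(-2) + 0.5963·4 + 0.2981·(-4) + (-0.5963)·4 = -2.0870.
u_2 = w_2 + 2.0870·q_1 = (-1.0667, 5.2444, -3.3778, 2.7556).
‖u_2‖ = 6.9025, so q_2 = (-0.1545, 0.7598, -0.4894, 0.3992).
q_1·w_3 = 0.4472·3 + 0.5963·1 + 0.2981·2 + (-0.5963)·2 = 1.3416; q_2·w_3 = (-0.1545)·3 + 0.7598·1 + (-0.4894)·2 + 0.3992·2 = 0.1159.
u_3 = w_3 − 1.3416·q_1 − 0.1159·q_2 = (2.4179, 0.1119, 1.6567, 2.7537).
‖u_3‖ = 4.0233, so q_3 = (0.6010, 0.0278, 0.4118, 0.6845).
Qᵀb = (1.9379, -6.6578, 1.2854).
Back-substitute: x_3 = 1.2854/4.0233 = 0.3195.
x_2 = (-6.6578 − 0.1159·0.3195)/6.9025 = -0.9699.
x_1 = (1.9379 + 2.0870·(-0.9699) − 1.3416·0.3195)/6.7082 = -0.0768.

x = (-0.0768, -0.9699, 0.3195)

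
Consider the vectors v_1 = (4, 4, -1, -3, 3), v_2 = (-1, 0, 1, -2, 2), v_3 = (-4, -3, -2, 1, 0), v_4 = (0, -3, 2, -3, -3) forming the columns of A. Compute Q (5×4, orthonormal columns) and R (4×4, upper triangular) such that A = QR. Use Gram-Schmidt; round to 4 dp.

Q = [[0.5601, -0.5152, -0.3043, 0.2407], [0.5601, -0.1826, -0.1411, -0.4381], [-0.1400, 0.3783, -0.8952, -0.1714], [-0.4201, -0.5283, -0.0019, -0.6944], [0.4201, 0.5283, 0.2935, -0.4884]], R = [[7.1414, 0.9802, -4.0608, -1.9604], [0.0000, 3.0065, 1.3239, 1.3044], [0.0000, 0.0000, 3.4289, -2.2420], [0.0000, 0.0000, 0.0000, 4.5198]]

v_1 = (4, 4, -1, -3, 3); ‖v_1‖ = 7.1414, so q_1 = (0.5601, 0.5601, -0.1400, -0.4201, 0.4201).
q_1·v_2 = 0.5601·(-1) + 0.5601·0 + (-0.1400)·1 + (-0.4201)·(-2) + 0.4201·2 = 0.9802.
u_2 = v_2 − 0.9802·q_1 = (-1.5490, -0.5490, 1.1373, -1.5882, 1.5882).
‖u_2‖ = 3.0065, so q_2 = (-0.5152, -0.1826, 0.3783, -0.5283, 0.5283).
q_1·v_3 = 0.5601·(-4) + 0.5601·(-3) + (-0.1400)·(-2) + (-0.4201)·1 + 0.4201·0 = -4.0608; q_2·v_3 = (-0.5152)·(-4) + (-0.1826)·(-3) + 0.3783·(-2) + (-0.5283)·1 + 0.5283·0 = 1.3239.
u_3 = v_3 + 4.0608·q_1 − 1.3239·q_2 = (-1.0434, -0.4837, -3.0694, -0.0065, 1.0065).
‖u_3‖ = 3.4289, so q_3 = (-0.3043, -0.1411, -0.8952, -0.0019, 0.2935).
q_1·v_4 = 0.5601·0 + 0.5601·(-3) + (-0.1400)·2 + (-0.4201)·(-3) + 0.4201·(-3) = -1.9604; q_2·v_4 = (-0.5152)·0 + (-0.1826)·(-3) + 0.3783·2 + (-0.5283)·(-3) + 0.5283·(-3) = 1.3044; q_3·v_4 = (-0.3043)·0 + (-0.1411)·(-3) + (-0.8952)·2 + (-0.0019)·(-3) + 0.2935·(-3) = -2.2420.
u_4 = v_4 + 1.9604·q_1 − 1.3044·q_2 + 2.2420·q_3 = (1.0878, -1.9801, -0.7749, -3.1387, -2.2074).
‖u_4‖ = 4.5198, so q_4 = (0.2407, -0.4381, -0.1714, -0.6944, -0.4884).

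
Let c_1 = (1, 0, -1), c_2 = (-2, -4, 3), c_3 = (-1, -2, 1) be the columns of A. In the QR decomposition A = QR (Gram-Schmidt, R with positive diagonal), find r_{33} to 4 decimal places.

e_1 = c_1/‖c_1‖ = (1, 0, -1)/1.4142 = (0.7071, 0.0000, -0.7071).
r_{12} = e_1·c_2 = -3.5355.
u_2 = c_2 + 3.5355·e_1 = (0.5000, -4.0000, 0.5000).
‖u_2‖ = 4.0620, so e_2 = (0.1231, -0.9847, 0.1231).
r_{13} = e_1·c_3 = -1.4142; r_{23} = e_2·c_3 = 1.9695.
u_3 = c_3 + 1.4142·e_1 − 1.9695·e_2 = (-0.2424, -0.0606, -0.2424).
r_{33} = ‖u_3‖ = 0.3482.

r_{33} = 0.3482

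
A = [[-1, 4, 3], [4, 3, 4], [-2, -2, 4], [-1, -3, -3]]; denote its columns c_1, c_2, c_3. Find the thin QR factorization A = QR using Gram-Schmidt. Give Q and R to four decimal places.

c_1 = (-1, 4, -2, -1); ‖c_1‖ = 4.6904, so e_1 = (-0.2132, 0.8528, -0.4264, -0.2132).
e_1·c_2 = (-0.2132)·4 + 0.8528·3 + (-0.4264)·(-2) + (-0.2132)·(-3) = 3.1980.
u_2 = c_2 − 3.1980·e_1 = (4.6818, 0.2727, -0.6364, -2.3182).
‖u_2‖ = 5.2700, so e_2 = (0.8884, 0.0518, -0.1208, -0.4399).
e_1·c_3 = (-0.2132)·3 + 0.8528·4 + (-0.4264)·4 + (-0.2132)·(-3) = 1.7056; e_2·c_3 = 0.8884·3 + 0.0518·4 + (-0.1208)·4 + (-0.4399)·(-3) = 3.7088.
u_3 = c_3 − 1.7056·e_1 − 3.7088·e_2 = (0.0687, 2.3535, 5.1751, -1.0049).
‖u_3‖ = 5.7737, so e_3 = (0.0119, 0.4076, 0.8963, -0.1740).

Q = [[-0.2132, 0.8884, 0.0119], [0.8528, 0.0518, 0.4076], [-0.4264, -0.1208, 0.8963], [-0.2132, -0.4399, -0.1740]], R = [[4.6904, 3.1980, 1.7056], [0.0000, 5.2700, 3.7088], [0.0000, 0.0000, 5.7737]]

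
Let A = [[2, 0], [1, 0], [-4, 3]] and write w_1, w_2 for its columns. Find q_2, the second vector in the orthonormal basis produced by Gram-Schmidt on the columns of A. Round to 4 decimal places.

q_1 = w_1/‖w_1‖ = (2, 1, -4)/4.5826 = (0.4364, 0.2182, -0.8729).
r_{12} = q_1·w_2 = -2.6186.
u_2 = w_2 + 2.6186·q_1 = (1.1429, 0.5714, 0.7143).
‖u_2‖ = 1.4639, so q_2 = (0.7807, 0.3904, 0.4880).

q_2 = (0.7807, 0.3904, 0.4880)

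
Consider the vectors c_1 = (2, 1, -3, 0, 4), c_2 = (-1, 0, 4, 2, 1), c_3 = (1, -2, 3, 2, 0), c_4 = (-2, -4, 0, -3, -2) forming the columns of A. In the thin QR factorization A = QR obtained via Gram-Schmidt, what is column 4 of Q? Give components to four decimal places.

q_4 = (-0.4225, -0.6439, 0.0404, -0.4932, 0.4025)

c_1 = (2, 1, -3, 0, 4); ‖c_1‖ = 5.4772, so q_1 = (0.3651, 0.1826, -0.5477, 0.0000, 0.7303).
q_1·c_2 = 0.3651·(-1) + 0.1826·0 + (-0.5477)·4 + 0.0000·2 + 0.7303·1 = -1.8257.
u_2 = c_2 + 1.8257·q_1 = (-0.3333, 0.3333, 3.0000, 2.0000, 2.3333).
‖u_2‖ = 4.3205, so q_2 = (-0.0772, 0.0772, 0.6944, 0.4629, 0.5401).
q_1·c_3 = 0.3651·1 + 0.1826·(-2) + (-0.5477)·3 + 0.0000·2 + 0.7303·0 = -1.6432; q_2·c_3 = (-0.0772)·1 + 0.0772·(-2) + 0.6944·3 + 0.4629·2 + 0.5401·0 = 2.7775.
u_3 = c_3 + 1.6432·q_1 − 2.7775·q_2 = (1.8143, -1.9143, 0.1714, 0.7143, -0.3000).
‖u_3‖ = 2.7542, so q_3 = (0.6587, -0.6950, 0.0622, 0.2593, -0.1089).
q_1·c_4 = 0.3651·(-2) + 0.1826·(-4) + (-0.5477)·0 + 0.0000·(-3) + 0.7303·(-2) = -2.9212; q_2·c_4 = (-0.0772)·(-2) + 0.0772·(-4) + 0.6944·0 + 0.4629·(-3) + 0.5401·(-2) = -2.6232; q_3·c_4 = 0.6587·(-2) + (-0.6950)·(-4) + 0.0622·0 + 0.2593·(-3) + (-0.1089)·(-2) = 0.9025.
u_4 = c_4 + 2.9212·q_1 + 2.6232·q_2 − 0.9025·q_3 = (-1.7302, -2.6370, 0.1653, -2.0198, 1.6483).
‖u_4‖ = 4.0953, so q_4 = (-0.4225, -0.6439, 0.0404, -0.4932, 0.4025).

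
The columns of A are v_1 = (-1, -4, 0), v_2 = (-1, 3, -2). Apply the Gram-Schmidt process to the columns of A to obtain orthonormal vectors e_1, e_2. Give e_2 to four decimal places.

e_2 = (-0.6278, 0.1570, -0.7624)

v_1 = (-1, -4, 0); ‖v_1‖ = 4.1231, so e_1 = (-0.2425, -0.9701, 0.0000).
e_1·v_2 = (-0.2425)·(-1) + (-0.9701)·3 + 0.0000·(-2) = -2.6679.
u_2 = v_2 + 2.6679·e_1 = (-1.6471, 0.4118, -2.0000).
‖u_2‖ = 2.6234, so e_2 = (-0.6278, 0.1570, -0.7624).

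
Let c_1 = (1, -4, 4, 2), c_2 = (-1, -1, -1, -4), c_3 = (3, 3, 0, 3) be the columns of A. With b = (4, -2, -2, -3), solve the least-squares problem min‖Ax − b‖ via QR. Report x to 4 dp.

c_1 = (1, -4, 4, 2); ‖c_1‖ = 6.0828, so e_1 = (0.1644, -0.6576, 0.6576, 0.3288).
e_1·c_2 = 0.1644·(-1) + (-0.6576)·(-1) + 0.6576·(-1) + 0.3288·(-4) = -1.4796.
u_2 = c_2 + 1.4796·e_1 = (-0.7568, -1.9730, -0.0270, -3.5135).
‖u_2‖ = 4.1001, so e_2 = (-0.1846, -0.4812, -0.0066, -0.8569).
e_1·c_3 = 0.1644·3 + (-0.6576)·3 + 0.6576·0 + 0.3288·3 = -0.4932; e_2·c_3 = (-0.1846)·3 + (-0.4812)·3 + (-0.0066)·0 + (-0.8569)·3 = -4.5681.
u_3 = c_3 + 0.4932·e_1 + 4.5681·e_2 = (2.2379, 0.4775, 0.2942, -0.7524).
‖u_3‖ = 2.4267, so e_3 = (0.9222, 0.1968, 0.1212, -0.3101).
Qᵀb = (-0.3288, 2.8081, 3.9830).
Back-substitute: x_3 = 3.9830/2.4267 = 1.6413.
x_2 = (2.8081 + 4.5681·1.6413)/4.1001 = 2.5135.
x_1 = (-0.3288 + 1.4796·2.5135 + 0.4932·1.6413)/6.0828 = 0.6904.

x = (0.6904, 2.5135, 1.6413)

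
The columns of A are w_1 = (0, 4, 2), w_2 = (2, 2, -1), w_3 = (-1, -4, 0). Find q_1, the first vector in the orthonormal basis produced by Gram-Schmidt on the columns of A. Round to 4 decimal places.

q_1 = (0.0000, 0.8944, 0.4472)

w_1 = (0, 4, 2); ‖w_1‖ = 4.4721, so q_1 = (0.0000, 0.8944, 0.4472).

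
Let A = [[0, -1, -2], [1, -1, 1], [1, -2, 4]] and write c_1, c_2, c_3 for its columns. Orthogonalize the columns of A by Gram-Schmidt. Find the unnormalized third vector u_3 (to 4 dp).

q_1 = c_1/‖c_1‖ = (0, 1, 1)/1.4142 = (0.0000, 0.7071, 0.7071).
r_{12} = q_1·c_2 = -2.1213.
u_2 = c_2 + 2.1213·q_1 = (-1.0000, 0.5000, -0.5000).
‖u_2‖ = 1.2247, so q_2 = (-0.8165, 0.4082, -0.4082).
r_{13} = q_1·c_3 = 3.5355; r_{23} = q_2·c_3 = 0.4082.
u_3 = c_3 − 3.5355·q_1 − 0.4082·q_2 = (-1.6667, -1.6667, 1.6667).

u_3 = (-1.6667, -1.6667, 1.6667)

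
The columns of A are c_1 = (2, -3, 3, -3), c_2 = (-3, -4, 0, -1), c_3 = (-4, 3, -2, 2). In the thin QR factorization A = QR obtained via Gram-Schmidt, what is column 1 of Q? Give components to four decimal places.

e_1 = c_1/‖c_1‖ = (2, -3, 3, -3)/5.5678 = (0.3592, -0.5388, 0.5388, -0.5388).

e_1 = (0.3592, -0.5388, 0.5388, -0.5388)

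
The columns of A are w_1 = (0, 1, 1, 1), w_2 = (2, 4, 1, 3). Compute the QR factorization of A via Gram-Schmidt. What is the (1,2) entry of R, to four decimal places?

w_1 = (0, 1, 1, 1); ‖w_1‖ = 1.7321, so e_1 = (0.0000, 0.5774, 0.5774, 0.5774).
r_{12} = e_1·w_2 = 4.6188.

r_{12} = 4.6188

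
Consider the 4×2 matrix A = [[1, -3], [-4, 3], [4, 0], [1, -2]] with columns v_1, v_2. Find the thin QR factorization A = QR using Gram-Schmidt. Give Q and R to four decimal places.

Q = [[0.1715, -0.6804], [-0.6860, 0.2722], [0.6860, 0.5443], [0.1715, -0.4082]], R = [[5.8310, -2.9155], [0.0000, 3.6742]]

v_1 = (1, -4, 4, 1); ‖v_1‖ = 5.8310, so q_1 = (0.1715, -0.6860, 0.6860, 0.1715).
q_1·v_2 = 0.1715·(-3) + (-0.6860)·3 + 0.6860·0 + 0.1715·(-2) = -2.9155.
u_2 = v_2 + 2.9155·q_1 = (-2.5000, 1.0000, 2.0000, -1.5000).
‖u_2‖ = 3.6742, so q_2 = (-0.6804, 0.2722, 0.5443, -0.4082).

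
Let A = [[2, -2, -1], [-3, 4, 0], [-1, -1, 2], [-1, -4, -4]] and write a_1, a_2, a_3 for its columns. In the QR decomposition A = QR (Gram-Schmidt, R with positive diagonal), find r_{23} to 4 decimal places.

r_{23} = 2.9745

q_1 = a_1/‖a_1‖ = (2, -3, -1, -1)/3.8730 = (0.5164, -0.7746, -0.2582, -0.2582).
r_{12} = q_1·a_2 = -2.8402.
u_2 = a_2 + 2.8402·q_1 = (-0.5333, 1.8000, -1.7333, -4.7333).
‖u_2‖ = 5.3790, so q_2 = (-0.0992, 0.3346, -0.3222, -0.8800).
r_{23} = q_2·a_3 = 2.9745.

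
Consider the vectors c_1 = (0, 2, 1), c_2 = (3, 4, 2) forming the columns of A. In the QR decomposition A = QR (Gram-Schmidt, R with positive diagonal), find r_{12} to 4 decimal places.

r_{12} = 4.4721

c_1 = (0, 2, 1); ‖c_1‖ = 2.2361, so e_1 = (0.0000, 0.8944, 0.4472).
r_{12} = e_1·c_2 = 4.4721.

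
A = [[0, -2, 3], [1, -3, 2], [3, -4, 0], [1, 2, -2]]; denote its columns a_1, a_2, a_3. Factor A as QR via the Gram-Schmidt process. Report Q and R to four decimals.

Q = [[0.0000, -0.4762, 0.7521], [0.3015, -0.4329, 0.2224], [0.9045, -0.1082, -0.2616], [0.3015, 0.7577, 0.5625]], R = [[3.3166, -3.9196, 0.0000], [0.0000, 4.1996, -3.8099], [0.0000, 0.0000, 1.5762]]

a_1 = (0, 1, 3, 1); ‖a_1‖ = 3.3166, so q_1 = (0.0000, 0.3015, 0.9045, 0.3015).
q_1·a_2 = 0.0000·(-2) + 0.3015·(-3) + 0.9045·(-4) + 0.3015·2 = -3.9196.
u_2 = a_2 + 3.9196·q_1 = (-2.0000, -1.8182, -0.4545, 3.1818).
‖u_2‖ = 4.1996, so q_2 = (-0.4762, -0.4329, -0.1082, 0.7577).
q_1·a_3 = 0.0000·3 + 0.3015·2 + 0.9045·0 + 0.3015·(-2) = 0.0000; q_2·a_3 = (-0.4762)·3 + (-0.4329)·2 + (-0.1082)·0 + 0.7577·(-2) = -3.8099.
u_3 = a_3 + 0.0000·q_1 + 3.8099·q_2 = (1.1856, 0.3505, -0.4124, 0.8866).
‖u_3‖ = 1.5762, so q_3 = (0.7521, 0.2224, -0.2616, 0.5625).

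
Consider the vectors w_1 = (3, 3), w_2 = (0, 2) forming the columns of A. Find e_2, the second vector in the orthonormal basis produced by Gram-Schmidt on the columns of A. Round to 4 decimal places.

e_2 = (-0.7071, 0.7071)

w_1 = (3, 3); ‖w_1‖ = 4.2426, so e_1 = (0.7071, 0.7071).
e_1·w_2 = 0.7071·0 + 0.7071·2 = 1.4142.
u_2 = w_2 − 1.4142·e_1 = (-1.0000, 1.0000).
‖u_2‖ = 1.4142, so e_2 = (-0.7071, 0.7071).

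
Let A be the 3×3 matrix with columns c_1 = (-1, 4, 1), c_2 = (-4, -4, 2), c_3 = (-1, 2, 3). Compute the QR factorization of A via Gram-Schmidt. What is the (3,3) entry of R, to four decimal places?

c_1 = (-1, 4, 1); ‖c_1‖ = 4.2426, so e_1 = (-0.2357, 0.9428, 0.2357).
e_1·c_2 = (-0.2357)·(-4) + 0.9428·(-4) + 0.2357·2 = -2.3570.
u_2 = c_2 + 2.3570·e_1 = (-4.5556, -1.7778, 2.5556).
‖u_2‖ = 5.5176, so e_2 = (-0.8256, -0.3222, 0.4632).
e_1·c_3 = (-0.2357)·(-1) + 0.9428·2 + 0.2357·3 = 2.8284; e_2·c_3 = (-0.8256)·(-1) + (-0.3222)·2 + 0.4632·3 = 1.5707.
u_3 = c_3 − 2.8284·e_1 − 1.5707·e_2 = (0.9635, -0.1606, 1.6058).
r_{33} = ‖u_3‖ = 1.8796.

r_{33} = 1.8796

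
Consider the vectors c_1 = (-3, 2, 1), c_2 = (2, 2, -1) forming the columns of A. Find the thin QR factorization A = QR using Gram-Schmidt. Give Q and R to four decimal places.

Q = [[-0.8018, 0.4695], [0.5345, 0.8401], [0.2673, -0.2718]], R = [[3.7417, -0.8018], [0.0000, 2.8909]]

c_1 = (-3, 2, 1); ‖c_1‖ = 3.7417, so q_1 = (-0.8018, 0.5345, 0.2673).
q_1·c_2 = (-0.8018)·2 + 0.5345·2 + 0.2673·(-1) = -0.8018.
u_2 = c_2 + 0.8018·q_1 = (1.3571, 2.4286, -0.7857).
‖u_2‖ = 2.8909, so q_2 = (0.4695, 0.8401, -0.2718).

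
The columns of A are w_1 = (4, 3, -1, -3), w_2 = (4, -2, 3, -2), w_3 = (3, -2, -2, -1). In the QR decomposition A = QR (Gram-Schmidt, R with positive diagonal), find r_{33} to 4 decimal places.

w_1 = (4, 3, -1, -3); ‖w_1‖ = 5.9161, so q_1 = (0.6761, 0.5071, -0.1690, -0.5071).
q_1·w_2 = 0.6761·4 + 0.5071·(-2) + (-0.1690)·3 + (-0.5071)·(-2) = 2.1974.
u_2 = w_2 − 2.1974·q_1 = (2.5143, -3.1143, 3.3714, -0.8857).
‖u_2‖ = 5.3077, so q_2 = (0.4737, -0.5868, 0.6352, -0.1669).
q_1·w_3 = 0.6761·3 + 0.5071·(-2) + (-0.1690)·(-2) + (-0.5071)·(-1) = 1.8593; q_2·w_3 = 0.4737·3 + (-0.5868)·(-2) + 0.6352·(-2) + (-0.1669)·(-1) = 1.4911.
u_3 = w_3 − 1.8593·q_1 − 1.4911·q_2 = (1.0365, -2.0680, -2.6329, 0.1917).
r_{33} = ‖u_3‖ = 3.5099.

r_{33} = 3.5099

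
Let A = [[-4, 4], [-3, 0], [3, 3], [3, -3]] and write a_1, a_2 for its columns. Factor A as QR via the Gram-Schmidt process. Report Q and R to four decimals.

Q = [[-0.6100, 0.4743], [-0.4575, -0.2108], [0.4575, 0.7773], [0.4575, -0.3557]], R = [[6.5574, -2.4400], [0.0000, 5.2959]]

e_1 = a_1/‖a_1‖ = (-4, -3, 3, 3)/6.5574 = (-0.6100, -0.4575, 0.4575, 0.4575).
r_{12} = e_1·a_2 = -2.4400.
u_2 = a_2 + 2.4400·e_1 = (2.5116, -1.1163, 4.1163, -1.8837).
‖u_2‖ = 5.2959, so e_2 = (0.4743, -0.2108, 0.7773, -0.3557).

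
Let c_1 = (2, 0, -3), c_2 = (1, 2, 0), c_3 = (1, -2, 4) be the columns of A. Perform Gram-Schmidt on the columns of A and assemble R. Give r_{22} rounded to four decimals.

c_1 = (2, 0, -3); ‖c_1‖ = 3.6056, so q_1 = (0.5547, 0.0000, -0.8321).
q_1·c_2 = 0.5547·1 + 0.0000·2 + (-0.8321)·0 = 0.5547.
u_2 = c_2 − 0.5547·q_1 = (0.6923, 2.0000, 0.4615).
r_{22} = ‖u_2‖ = 2.1662.

r_{22} = 2.1662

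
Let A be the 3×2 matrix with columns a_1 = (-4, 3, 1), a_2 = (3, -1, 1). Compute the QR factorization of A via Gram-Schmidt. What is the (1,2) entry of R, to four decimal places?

r_{12} = -2.7456

a_1 = (-4, 3, 1); ‖a_1‖ = 5.0990, so q_1 = (-0.7845, 0.5883, 0.1961).
r_{12} = q_1·a_2 = -2.7456.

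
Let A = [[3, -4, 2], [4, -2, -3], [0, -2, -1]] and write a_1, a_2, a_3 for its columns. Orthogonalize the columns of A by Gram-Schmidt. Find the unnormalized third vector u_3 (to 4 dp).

u_3 = (1.7600, -1.3200, -2.2000)

a_1 = (3, 4, 0); ‖a_1‖ = 5.0000, so q_1 = (0.6000, 0.8000, 0.0000).
q_1·a_2 = 0.6000·(-4) + 0.8000·(-2) + 0.0000·(-2) = -4.0000.
u_2 = a_2 + 4.0000·q_1 = (-1.6000, 1.2000, -2.0000).
‖u_2‖ = 2.8284, so q_2 = (-0.5657, 0.4243, -0.7071).
q_1·a_3 = 0.6000·2 + 0.8000·(-3) + 0.0000·(-1) = -1.2000; q_2·a_3 = (-0.5657)·2 + 0.4243·(-3) + (-0.7071)·(-1) = -1.6971.
u_3 = a_3 + 1.2000·q_1 + 1.6971·q_2 = (1.7600, -1.3200, -2.2000).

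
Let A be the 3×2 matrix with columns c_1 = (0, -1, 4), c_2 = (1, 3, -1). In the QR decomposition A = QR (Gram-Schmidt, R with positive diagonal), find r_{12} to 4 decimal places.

r_{12} = -1.6977

q_1 = c_1/‖c_1‖ = (0, -1, 4)/4.1231 = (0.0000, -0.2425, 0.9701).
r_{12} = q_1·c_2 = -1.6977.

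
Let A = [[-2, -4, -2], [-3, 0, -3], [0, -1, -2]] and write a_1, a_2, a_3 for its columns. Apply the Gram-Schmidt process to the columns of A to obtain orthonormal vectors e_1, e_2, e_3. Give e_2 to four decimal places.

e_2 = (-0.7969, 0.5312, -0.2878)

a_1 = (-2, -3, 0); ‖a_1‖ = 3.6056, so e_1 = (-0.5547, -0.8321, 0.0000).
e_1·a_2 = (-0.5547)·(-4) + (-0.8321)·0 + 0.0000·(-1) = 2.2188.
u_2 = a_2 − 2.2188·e_1 = (-2.7692, 1.8462, -1.0000).
‖u_2‖ = 3.4752, so e_2 = (-0.7969, 0.5312, -0.2878).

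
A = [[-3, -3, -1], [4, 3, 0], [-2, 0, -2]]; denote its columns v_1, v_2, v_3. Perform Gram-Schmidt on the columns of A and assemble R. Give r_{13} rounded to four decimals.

r_{13} = 1.2999

q_1 = v_1/‖v_1‖ = (-3, 4, -2)/5.3852 = (-0.5571, 0.7428, -0.3714).
r_{13} = q_1·v_3 = 1.2999.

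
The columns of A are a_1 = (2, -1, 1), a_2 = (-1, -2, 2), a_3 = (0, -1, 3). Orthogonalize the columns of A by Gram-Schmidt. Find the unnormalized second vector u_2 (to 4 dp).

u_2 = (-1.6667, -1.6667, 1.6667)

a_1 = (2, -1, 1); ‖a_1‖ = 2.4495, so e_1 = (0.8165, -0.4082, 0.4082).
e_1·a_2 = 0.8165·(-1) + (-0.4082)·(-2) + 0.4082·2 = 0.8165.
u_2 = a_2 − 0.8165·e_1 = (-1.6667, -1.6667, 1.6667).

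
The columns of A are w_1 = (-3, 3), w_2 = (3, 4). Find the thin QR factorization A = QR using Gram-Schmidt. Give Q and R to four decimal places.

Q = [[-0.7071, 0.7071], [0.7071, 0.7071]], R = [[4.2426, 0.7071], [0.0000, 4.9497]]

e_1 = w_1/‖w_1‖ = (-3, 3)/4.2426 = (-0.7071, 0.7071).
r_{12} = e_1·w_2 = 0.7071.
u_2 = w_2 − 0.7071·e_1 = (3.5000, 3.5000).
‖u_2‖ = 4.9497, so e_2 = (0.7071, 0.7071).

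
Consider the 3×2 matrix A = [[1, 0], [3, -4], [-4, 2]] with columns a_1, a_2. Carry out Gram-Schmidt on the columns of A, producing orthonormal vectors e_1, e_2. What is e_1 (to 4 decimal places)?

a_1 = (1, 3, -4); ‖a_1‖ = 5.0990, so e_1 = (0.1961, 0.5883, -0.7845).

e_1 = (0.1961, 0.5883, -0.7845)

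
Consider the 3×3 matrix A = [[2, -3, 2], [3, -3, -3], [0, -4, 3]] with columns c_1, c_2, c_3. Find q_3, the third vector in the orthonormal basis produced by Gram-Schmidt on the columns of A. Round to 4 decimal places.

c_1 = (2, 3, 0); ‖c_1‖ = 3.6056, so q_1 = (0.5547, 0.8321, 0.0000).
q_1·c_2 = 0.5547·(-3) + 0.8321·(-3) + 0.0000·(-4) = -4.1603.
u_2 = c_2 + 4.1603·q_1 = (-0.6923, 0.4615, -4.0000).
‖u_2‖ = 4.0856, so q_2 = (-0.1694, 0.1130, -0.9790).
q_1·c_3 = 0.5547·2 + 0.8321·(-3) + 0.0000·3 = -1.3868; q_2·c_3 = (-0.1694)·2 + 0.1130·(-3) + (-0.9790)·3 = -3.6149.
u_3 = c_3 + 1.3868·q_1 + 3.6149·q_2 = (2.1567, -1.4378, -0.5392).
‖u_3‖ = 2.6475, so q_3 = (0.8146, -0.5431, -0.2037).

q_3 = (0.8146, -0.5431, -0.2037)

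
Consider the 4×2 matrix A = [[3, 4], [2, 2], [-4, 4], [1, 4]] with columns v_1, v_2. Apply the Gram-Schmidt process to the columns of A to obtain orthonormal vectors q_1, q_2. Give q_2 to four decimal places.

q_2 = (0.5018, 0.2416, 0.6319, 0.5390)

q_1 = v_1/‖v_1‖ = (3, 2, -4, 1)/5.4772 = (0.5477, 0.3651, -0.7303, 0.1826).
r_{12} = q_1·v_2 = 0.7303.
u_2 = v_2 − 0.7303·q_1 = (3.6000, 1.7333, 4.5333, 3.8667).
‖u_2‖ = 7.1740, so q_2 = (0.5018, 0.2416, 0.6319, 0.5390).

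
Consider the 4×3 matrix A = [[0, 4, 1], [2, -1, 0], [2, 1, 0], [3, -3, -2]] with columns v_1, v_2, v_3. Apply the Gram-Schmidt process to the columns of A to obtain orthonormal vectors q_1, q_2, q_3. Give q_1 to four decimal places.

v_1 = (0, 2, 2, 3); ‖v_1‖ = 4.1231, so q_1 = (0.0000, 0.4851, 0.4851, 0.7276).

q_1 = (0.0000, 0.4851, 0.4851, 0.7276)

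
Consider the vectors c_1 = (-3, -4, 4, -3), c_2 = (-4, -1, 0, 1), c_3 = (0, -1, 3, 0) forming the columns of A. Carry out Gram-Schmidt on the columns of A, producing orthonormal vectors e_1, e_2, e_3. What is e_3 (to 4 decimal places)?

e_3 = (0.1289, 0.1409, 0.7299, 0.6564)

c_1 = (-3, -4, 4, -3); ‖c_1‖ = 7.0711, so e_1 = (-0.4243, -0.5657, 0.5657, -0.4243).
e_1·c_2 = (-0.4243)·(-4) + (-0.5657)·(-1) + 0.5657·0 + (-0.4243)·1 = 1.8385.
u_2 = c_2 − 1.8385·e_1 = (-3.2200, 0.0400, -1.0400, 1.7800).
‖u_2‖ = 3.8236, so e_2 = (-0.8421, 0.0105, -0.2720, 0.4655).
e_1·c_3 = (-0.4243)·0 + (-0.5657)·(-1) + 0.5657·3 + (-0.4243)·0 = 2.2627; e_2·c_3 = (-0.8421)·0 + 0.0105·(-1) + (-0.2720)·3 + 0.4655·0 = -0.8264.
u_3 = c_3 − 2.2627·e_1 + 0.8264·e_2 = (0.2640, 0.2886, 1.4952, 1.3447).
‖u_3‖ = 2.0487, so e_3 = (0.1289, 0.1409, 0.7299, 0.6564).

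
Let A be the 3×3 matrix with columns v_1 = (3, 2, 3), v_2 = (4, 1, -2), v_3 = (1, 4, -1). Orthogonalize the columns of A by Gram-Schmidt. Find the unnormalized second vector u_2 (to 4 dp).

u_2 = (2.9091, 0.2727, -3.0909)

v_1 = (3, 2, 3); ‖v_1‖ = 4.6904, so q_1 = (0.6396, 0.4264, 0.6396).
q_1·v_2 = 0.6396·4 + 0.4264·1 + 0.6396·(-2) = 1.7056.
u_2 = v_2 − 1.7056·q_1 = (2.9091, 0.2727, -3.0909).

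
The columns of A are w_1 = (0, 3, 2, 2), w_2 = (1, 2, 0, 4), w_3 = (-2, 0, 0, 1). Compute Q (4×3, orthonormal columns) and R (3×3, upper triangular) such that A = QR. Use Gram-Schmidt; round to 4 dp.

w_1 = (0, 3, 2, 2); ‖w_1‖ = 4.1231, so q_1 = (0.0000, 0.7276, 0.4851, 0.4851).
q_1·w_2 = 0.0000·1 + 0.7276·2 + 0.4851·0 + 0.4851·4 = 3.3955.
u_2 = w_2 − 3.3955·q_1 = (1.0000, -0.4706, -1.6471, 2.3529).
‖u_2‖ = 3.0774, so q_2 = (0.3249, -0.1529, -0.5352, 0.7646).
q_1·w_3 = 0.0000·(-2) + 0.7276·0 + 0.4851·0 + 0.4851·1 = 0.4851; q_2·w_3 = 0.3249·(-2) + (-0.1529)·0 + (-0.5352)·0 + 0.7646·1 = 0.1147.
u_3 = w_3 − 0.4851·q_1 − 0.1147·q_2 = (-2.0373, -0.3354, -0.1739, 0.6770).
‖u_3‖ = 2.1798, so q_3 = (-0.9346, -0.1539, -0.0798, 0.3106).

Q = [[0.0000, 0.3249, -0.9346], [0.7276, -0.1529, -0.1539], [0.4851, -0.5352, -0.0798], [0.4851, 0.7646, 0.3106]], R = [[4.1231, 3.3955, 0.4851], [0.0000, 3.0774, 0.1147], [0.0000, 0.0000, 2.1798]]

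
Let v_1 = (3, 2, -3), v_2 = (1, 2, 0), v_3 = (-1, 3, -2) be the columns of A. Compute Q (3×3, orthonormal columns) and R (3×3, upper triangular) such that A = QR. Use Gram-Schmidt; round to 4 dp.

Q = [[0.6396, 0.0273, -0.7682], [0.4264, 0.8189, 0.3841], [-0.6396, 0.5732, -0.5121]], R = [[4.6904, 1.4924, 1.9188], [0.0000, 1.6652, 1.2830], [0.0000, 0.0000, 2.9448]]

q_1 = v_1/‖v_1‖ = (3, 2, -3)/4.6904 = (0.6396, 0.4264, -0.6396).
r_{12} = q_1·v_2 = 1.4924.
u_2 = v_2 − 1.4924·q_1 = (0.0455, 1.3636, 0.9545).
‖u_2‖ = 1.6652, so q_2 = (0.0273, 0.8189, 0.5732).
r_{13} = q_1·v_3 = 1.9188; r_{23} = q_2·v_3 = 1.2830.
u_3 = v_3 − 1.9188·q_1 − 1.2830·q_2 = (-2.2623, 1.1311, -1.5082).
‖u_3‖ = 2.9448, so q_3 = (-0.7682, 0.3841, -0.5121).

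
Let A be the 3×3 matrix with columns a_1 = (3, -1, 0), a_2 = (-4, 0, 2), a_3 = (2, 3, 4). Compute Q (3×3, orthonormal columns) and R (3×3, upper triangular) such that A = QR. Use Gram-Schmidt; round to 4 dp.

a_1 = (3, -1, 0); ‖a_1‖ = 3.1623, so e_1 = (0.9487, -0.3162, 0.0000).
e_1·a_2 = 0.9487·(-4) + (-0.3162)·0 + 0.0000·2 = -3.7947.
u_2 = a_2 + 3.7947·e_1 = (-0.4000, -1.2000, 2.0000).
‖u_2‖ = 2.3664, so e_2 = (-0.1690, -0.5071, 0.8452).
e_1·a_3 = 0.9487·2 + (-0.3162)·3 + 0.0000·4 = 0.9487; e_2·a_3 = (-0.1690)·2 + (-0.5071)·3 + 0.8452·4 = 1.5213.
u_3 = a_3 − 0.9487·e_1 − 1.5213·e_2 = (1.3571, 4.0714, 2.7143).
‖u_3‖ = 5.0780, so e_3 = (0.2673, 0.8018, 0.5345).

Q = [[0.9487, -0.1690, 0.2673], [-0.3162, -0.5071, 0.8018], [0.0000, 0.8452, 0.5345]], R = [[3.1623, -3.7947, 0.9487], [0.0000, 2.3664, 1.5213], [0.0000, 0.0000, 5.0780]]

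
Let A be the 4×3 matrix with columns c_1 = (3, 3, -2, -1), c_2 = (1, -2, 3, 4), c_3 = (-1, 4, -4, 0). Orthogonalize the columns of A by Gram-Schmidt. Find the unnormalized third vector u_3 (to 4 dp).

u_3 = (-1.8618, 1.6296, -1.5816, 2.4664)

c_1 = (3, 3, -2, -1); ‖c_1‖ = 4.7958, so q_1 = (0.6255, 0.6255, -0.4170, -0.2085).
q_1·c_2 = 0.6255·1 + 0.6255·(-2) + (-0.4170)·3 + (-0.2085)·4 = -2.7107.
u_2 = c_2 + 2.7107·q_1 = (2.6957, -0.3043, 1.8696, 3.4348).
‖u_2‖ = 4.7594, so q_2 = (0.5664, -0.0639, 0.3928, 0.7217).
q_1·c_3 = 0.6255·(-1) + 0.6255·4 + (-0.4170)·(-4) + (-0.2085)·0 = 3.5447; q_2·c_3 = 0.5664·(-1) + (-0.0639)·4 + 0.3928·(-4) + 0.7217·0 = -2.3934.
u_3 = c_3 − 3.5447·q_1 + 2.3934·q_2 = (-1.8618, 1.6296, -1.5816, 2.4664).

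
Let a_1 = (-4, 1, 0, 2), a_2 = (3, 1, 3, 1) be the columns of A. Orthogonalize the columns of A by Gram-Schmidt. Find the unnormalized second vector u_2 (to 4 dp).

e_1 = a_1/‖a_1‖ = (-4, 1, 0, 2)/4.5826 = (-0.8729, 0.2182, 0.0000, 0.4364).
r_{12} = e_1·a_2 = -1.9640.
u_2 = a_2 + 1.9640·e_1 = (1.2857, 1.4286, 3.0000, 1.8571).

u_2 = (1.2857, 1.4286, 3.0000, 1.8571)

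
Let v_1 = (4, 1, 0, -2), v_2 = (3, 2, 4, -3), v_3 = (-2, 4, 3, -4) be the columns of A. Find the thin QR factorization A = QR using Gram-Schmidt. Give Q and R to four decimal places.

v_1 = (4, 1, 0, -2); ‖v_1‖ = 4.5826, so q_1 = (0.8729, 0.2182, 0.0000, -0.4364).
q_1·v_2 = 0.8729·3 + 0.2182·2 + 0.0000·4 + (-0.4364)·(-3) = 4.3644.
u_2 = v_2 − 4.3644·q_1 = (-0.8095, 1.0476, 4.0000, -1.0952).
‖u_2‖ = 4.3534, so q_2 = (-0.1860, 0.2406, 0.9188, -0.2516).
q_1·v_3 = 0.8729·(-2) + 0.2182·4 + 0.0000·3 + (-0.4364)·(-4) = 0.8729; q_2·v_3 = (-0.1860)·(-2) + 0.2406·4 + 0.9188·3 + (-0.2516)·(-4) = 5.0972.
u_3 = v_3 − 0.8729·q_1 − 5.0972·q_2 = (-1.8141, 2.5829, -1.6834, -2.3367).
‖u_3‖ = 4.2727, so q_3 = (-0.4246, 0.6045, -0.3940, -0.5469).

Q = [[0.8729, -0.1860, -0.4246], [0.2182, 0.2406, 0.6045], [0.0000, 0.9188, -0.3940], [-0.4364, -0.2516, -0.5469]], R = [[4.5826, 4.3644, 0.8729], [0.0000, 4.3534, 5.0972], [0.0000, 0.0000, 4.2727]]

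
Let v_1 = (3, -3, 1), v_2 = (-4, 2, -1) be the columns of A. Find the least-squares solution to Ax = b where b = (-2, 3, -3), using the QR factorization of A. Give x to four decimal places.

x = (-1.4474, -0.5000)

v_1 = (3, -3, 1); ‖v_1‖ = 4.3589, so e_1 = (0.6882, -0.6882, 0.2294).
e_1·v_2 = 0.6882·(-4) + (-0.6882)·2 + 0.2294·(-1) = -4.3589.
u_2 = v_2 + 4.3589·e_1 = (-1.0000, -1.0000, 0.0000).
‖u_2‖ = 1.4142, so e_2 = (-0.7071, -0.7071, 0.0000).
Qᵀb = (-4.1295, -0.7071).
Back-substitute: x_2 = -0.7071/1.4142 = -0.5000.
x_1 = (-4.1295 + 4.3589·(-0.5000))/4.3589 = -1.4474.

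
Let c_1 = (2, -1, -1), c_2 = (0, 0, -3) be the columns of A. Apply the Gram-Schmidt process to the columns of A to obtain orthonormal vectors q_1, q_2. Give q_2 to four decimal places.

c_1 = (2, -1, -1); ‖c_1‖ = 2.4495, so q_1 = (0.8165, -0.4082, -0.4082).
q_1·c_2 = 0.8165·0 + (-0.4082)·0 + (-0.4082)·(-3) = 1.2247.
u_2 = c_2 − 1.2247·q_1 = (-1.0000, 0.5000, -2.5000).
‖u_2‖ = 2.7386, so q_2 = (-0.3651, 0.1826, -0.9129).

q_2 = (-0.3651, 0.1826, -0.9129)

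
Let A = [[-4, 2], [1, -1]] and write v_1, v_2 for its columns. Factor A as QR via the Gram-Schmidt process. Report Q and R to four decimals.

Q = [[-0.9701, -0.2425], [0.2425, -0.9701]], R = [[4.1231, -2.1828], [0.0000, 0.4851]]

v_1 = (-4, 1); ‖v_1‖ = 4.1231, so e_1 = (-0.9701, 0.2425).
e_1·v_2 = (-0.9701)·2 + 0.2425·(-1) = -2.1828.
u_2 = v_2 + 2.1828·e_1 = (-0.1176, -0.4706).
‖u_2‖ = 0.4851, so e_2 = (-0.2425, -0.9701).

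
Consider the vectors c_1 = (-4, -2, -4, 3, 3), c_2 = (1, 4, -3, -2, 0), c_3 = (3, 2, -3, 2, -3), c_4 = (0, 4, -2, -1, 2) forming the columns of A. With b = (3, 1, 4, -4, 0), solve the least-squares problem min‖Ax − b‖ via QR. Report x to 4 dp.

c_1 = (-4, -2, -4, 3, 3); ‖c_1‖ = 7.3485, so e_1 = (-0.5443, -0.2722, -0.5443, 0.4082, 0.4082).
e_1·c_2 = (-0.5443)·1 + (-0.2722)·4 + (-0.5443)·(-3) + 0.4082·(-2) + 0.4082·0 = -0.8165.
u_2 = c_2 + 0.8165·e_1 = (0.5556, 3.7778, -3.4444, -1.6667, 0.3333).
‖u_2‖ = 5.4160, so e_2 = (0.1026, 0.6975, -0.6360, -0.3077, 0.0615).
e_1·c_3 = (-0.5443)·3 + (-0.2722)·2 + (-0.5443)·(-3) + 0.4082·2 + 0.4082·(-3) = -0.9526; e_2·c_3 = 0.1026·3 + 0.6975·2 + (-0.6360)·(-3) + (-0.3077)·2 + 0.0615·(-3) = 2.8106.
u_3 = c_3 + 0.9526·e_1 − 2.8106·e_2 = (2.1932, -0.2197, -1.7311, 3.2538, -2.7841).
‖u_3‖ = 5.1179, so e_3 = (0.4285, -0.0429, -0.3382, 0.6358, -0.5440).
e_1·c_4 = (-0.5443)·0 + (-0.2722)·4 + (-0.5443)·(-2) + 0.4082·(-1) + 0.4082·2 = 0.4082; e_2·c_4 = 0.1026·0 + 0.6975·4 + (-0.6360)·(-2) + (-0.3077)·(-1) + 0.0615·2 = 4.4928; e_3·c_4 = 0.4285·0 + (-0.0429)·4 + (-0.3382)·(-2) + 0.6358·(-1) + (-0.5440)·2 = -1.2190.
u_4 = c_4 − 0.4082·e_1 − 4.4928·e_2 + 1.2190·e_3 = (0.2837, 0.9249, 0.6672, 0.9909, 0.8937).
‖u_4‖ = 1.7782, so e_4 = (0.1596, 0.5202, 0.3752, 0.5573, 0.5026).
Qᵀb = (-5.7155, -0.3077, -2.6533, 0.2708).
Back-substitute: x_4 = 0.2708/1.7782 = 0.1523.
x_3 = (-2.6533 + 1.2190·0.1523)/5.1179 = -0.4822.
x_2 = (-0.3077 − 2.8106·(-0.4822) − 4.4928·0.1523)/5.4160 = 0.0671.
x_1 = (-5.7155 + 0.8165·0.0671 + 0.9526·(-0.4822) − 0.4082·0.1523)/7.3485 = -0.8413.

x = (-0.8413, 0.0671, -0.4822, 0.1523)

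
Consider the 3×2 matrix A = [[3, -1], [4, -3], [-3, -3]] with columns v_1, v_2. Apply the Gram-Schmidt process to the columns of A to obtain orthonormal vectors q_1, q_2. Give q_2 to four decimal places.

q_2 = (-0.1111, -0.5416, -0.8333)

v_1 = (3, 4, -3); ‖v_1‖ = 5.8310, so q_1 = (0.5145, 0.6860, -0.5145).
q_1·v_2 = 0.5145·(-1) + 0.6860·(-3) + (-0.5145)·(-3) = -1.0290.
u_2 = v_2 + 1.0290·q_1 = (-0.4706, -2.2941, -3.5294).
‖u_2‖ = 4.2357, so q_2 = (-0.1111, -0.5416, -0.8333).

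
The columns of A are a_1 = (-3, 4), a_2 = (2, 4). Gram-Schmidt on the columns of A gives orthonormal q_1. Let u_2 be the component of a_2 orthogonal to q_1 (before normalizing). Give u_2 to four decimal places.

a_1 = (-3, 4); ‖a_1‖ = 5.0000, so q_1 = (-0.6000, 0.8000).
q_1·a_2 = (-0.6000)·2 + 0.8000·4 = 2.0000.
u_2 = a_2 − 2.0000·q_1 = (3.2000, 2.4000).

u_2 = (3.2000, 2.4000)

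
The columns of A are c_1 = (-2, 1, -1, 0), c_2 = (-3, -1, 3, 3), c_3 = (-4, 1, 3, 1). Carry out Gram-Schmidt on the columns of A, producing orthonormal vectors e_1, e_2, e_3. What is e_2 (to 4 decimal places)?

e_2 = (-0.4463, -0.2550, 0.6376, 0.5738)

c_1 = (-2, 1, -1, 0); ‖c_1‖ = 2.4495, so e_1 = (-0.8165, 0.4082, -0.4082, 0.0000).
e_1·c_2 = (-0.8165)·(-3) + 0.4082·(-1) + (-0.4082)·3 + 0.0000·3 = 0.8165.
u_2 = c_2 − 0.8165·e_1 = (-2.3333, -1.3333, 3.3333, 3.0000).
‖u_2‖ = 5.2281, so e_2 = (-0.4463, -0.2550, 0.6376, 0.5738).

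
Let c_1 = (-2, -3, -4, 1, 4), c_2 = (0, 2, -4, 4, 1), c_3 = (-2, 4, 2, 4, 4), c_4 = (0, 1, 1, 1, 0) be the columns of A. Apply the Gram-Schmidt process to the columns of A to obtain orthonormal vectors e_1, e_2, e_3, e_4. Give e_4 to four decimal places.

e_4 = (0.0771, -0.5873, 0.3393, 0.6918, -0.2356)

c_1 = (-2, -3, -4, 1, 4); ‖c_1‖ = 6.7823, so e_1 = (-0.2949, -0.4423, -0.5898, 0.1474, 0.5898).
e_1·c_2 = (-0.2949)·0 + (-0.4423)·2 + (-0.5898)·(-4) + 0.1474·4 + 0.5898·1 = 2.6540.
u_2 = c_2 − 2.6540·e_1 = (0.7826, 3.1739, -2.4348, 3.6087, -0.5652).
‖u_2‖ = 5.4733, so e_2 = (0.1430, 0.5799, -0.4449, 0.6593, -0.1033).
e_1·c_3 = (-0.2949)·(-2) + (-0.4423)·4 + (-0.5898)·2 + 0.1474·4 + 0.5898·4 = 0.5898; e_2·c_3 = 0.1430·(-2) + 0.5799·4 + (-0.4449)·2 + 0.6593·4 + (-0.1033)·4 = 3.3682.
u_3 = c_3 − 0.5898·e_1 − 3.3682·e_2 = (-2.3077, 2.3077, 3.8462, 1.6923, 4.0000).
‖u_3‖ = 6.6564, so e_3 = (-0.3467, 0.3467, 0.5778, 0.2542, 0.6009).
e_1·c_4 = (-0.2949)·0 + (-0.4423)·1 + (-0.5898)·1 + 0.1474·1 + 0.5898·0 = -0.8847; e_2·c_4 = 0.1430·0 + 0.5799·1 + (-0.4449)·1 + 0.6593·1 + (-0.1033)·0 = 0.7944; e_3·c_4 = (-0.3467)·0 + 0.3467·1 + 0.5778·1 + 0.2542·1 + 0.6009·0 = 1.1787.
u_4 = c_4 + 0.8847·e_1 − 0.7944·e_2 − 1.1787·e_3 = (0.0342, -0.2606, 0.1506, 0.3070, -0.1046).
‖u_4‖ = 0.4438, so e_4 = (0.0771, -0.5873, 0.3393, 0.6918, -0.2356).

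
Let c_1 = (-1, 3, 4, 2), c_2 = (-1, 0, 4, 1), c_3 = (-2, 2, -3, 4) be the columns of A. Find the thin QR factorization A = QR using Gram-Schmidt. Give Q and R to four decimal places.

c_1 = (-1, 3, 4, 2); ‖c_1‖ = 5.4772, so q_1 = (-0.1826, 0.5477, 0.7303, 0.3651).
q_1·c_2 = (-0.1826)·(-1) + 0.5477·0 + 0.7303·4 + 0.3651·1 = 3.4689.
u_2 = c_2 − 3.4689·q_1 = (-0.3667, -1.9000, 1.4667, -0.2667).
‖u_2‖ = 2.4427, so q_2 = (-0.1501, -0.7778, 0.6004, -0.1092).
q_1·c_3 = (-0.1826)·(-2) + 0.5477·2 + 0.7303·(-3) + 0.3651·4 = 0.7303; q_2·c_3 = (-0.1501)·(-2) + (-0.7778)·2 + 0.6004·(-3) + (-0.1092)·4 = -3.4934.
u_3 = c_3 − 0.7303·q_1 + 3.4934·q_2 = (-2.3911, -1.1173, -1.4358, 3.3520).
‖u_3‖ = 4.5014, so q_3 = (-0.5312, -0.2482, -0.3190, 0.7446).

Q = [[-0.1826, -0.1501, -0.5312], [0.5477, -0.7778, -0.2482], [0.7303, 0.6004, -0.3190], [0.3651, -0.1092, 0.7446]], R = [[5.4772, 3.4689, 0.7303], [0.0000, 2.4427, -3.4934], [0.0000, 0.0000, 4.5014]]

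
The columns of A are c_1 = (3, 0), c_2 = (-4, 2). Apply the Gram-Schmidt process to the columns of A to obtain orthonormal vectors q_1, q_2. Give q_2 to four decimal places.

c_1 = (3, 0); ‖c_1‖ = 3.0000, so q_1 = (1.0000, 0.0000).
q_1·c_2 = 1.0000·(-4) + 0.0000·2 = -4.0000.
u_2 = c_2 + 4.0000·q_1 = (0.0000, 2.0000).
‖u_2‖ = 2.0000, so q_2 = (0.0000, 1.0000).

q_2 = (0.0000, 1.0000)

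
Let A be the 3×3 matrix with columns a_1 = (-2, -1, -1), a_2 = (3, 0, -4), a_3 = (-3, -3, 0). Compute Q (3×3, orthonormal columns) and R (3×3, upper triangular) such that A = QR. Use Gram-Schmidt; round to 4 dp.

Q = [[-0.8165, 0.4730, 0.3310], [-0.4082, -0.0676, -0.9104], [-0.4082, -0.8785, 0.2483]], R = [[2.4495, -0.8165, 3.6742], [0.0000, 4.9329, -1.2163], [0.0000, 0.0000, 1.7380]]

q_1 = a_1/‖a_1‖ = (-2, -1, -1)/2.4495 = (-0.8165, -0.4082, -0.4082).
r_{12} = q_1·a_2 = -0.8165.
u_2 = a_2 + 0.8165·q_1 = (2.3333, -0.3333, -4.3333).
‖u_2‖ = 4.9329, so q_2 = (0.4730, -0.0676, -0.8785).
r_{13} = q_1·a_3 = 3.6742; r_{23} = q_2·a_3 = -1.2163.
u_3 = a_3 − 3.6742·q_1 + 1.2163·q_2 = (0.5753, -1.5822, 0.4315).
‖u_3‖ = 1.7380, so q_3 = (0.3310, -0.9104, 0.2483).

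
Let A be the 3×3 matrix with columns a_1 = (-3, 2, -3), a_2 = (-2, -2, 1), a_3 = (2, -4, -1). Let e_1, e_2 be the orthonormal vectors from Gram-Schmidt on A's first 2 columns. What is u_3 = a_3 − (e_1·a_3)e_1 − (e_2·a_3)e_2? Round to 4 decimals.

e_1 = a_1/‖a_1‖ = (-3, 2, -3)/4.6904 = (-0.6396, 0.4264, -0.6396).
r_{12} = e_1·a_2 = -0.2132.
u_2 = a_2 + 0.2132·e_1 = (-2.1364, -1.9091, 0.8636).
‖u_2‖ = 2.9924, so e_2 = (-0.7139, -0.6380, 0.2886).
r_{13} = e_1·a_3 = -2.3452; r_{23} = e_2·a_3 = 0.8354.
u_3 = a_3 + 2.3452·e_1 − 0.8354·e_2 = (1.0964, -2.4670, -2.7411).

u_3 = (1.0964, -2.4670, -2.7411)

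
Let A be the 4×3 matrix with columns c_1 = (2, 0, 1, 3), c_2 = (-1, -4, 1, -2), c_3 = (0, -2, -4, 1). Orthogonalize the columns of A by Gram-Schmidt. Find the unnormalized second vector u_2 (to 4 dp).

q_1 = c_1/‖c_1‖ = (2, 0, 1, 3)/3.7417 = (0.5345, 0.0000, 0.2673, 0.8018).
r_{12} = q_1·c_2 = -1.8708.
u_2 = c_2 + 1.8708·q_1 = (0.0000, -4.0000, 1.5000, -0.5000).

u_2 = (0.0000, -4.0000, 1.5000, -0.5000)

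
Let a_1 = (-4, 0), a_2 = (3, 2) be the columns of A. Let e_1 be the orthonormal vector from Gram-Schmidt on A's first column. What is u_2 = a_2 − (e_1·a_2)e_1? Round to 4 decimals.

u_2 = (0.0000, 2.0000)

a_1 = (-4, 0); ‖a_1‖ = 4.0000, so e_1 = (-1.0000, 0.0000).
e_1·a_2 = (-1.0000)·3 + 0.0000·2 = -3.0000.
u_2 = a_2 + 3.0000·e_1 = (0.0000, 2.0000).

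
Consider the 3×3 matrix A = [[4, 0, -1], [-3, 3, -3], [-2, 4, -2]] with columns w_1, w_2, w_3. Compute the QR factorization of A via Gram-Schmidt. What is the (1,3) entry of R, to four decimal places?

r_{13} = 1.6713

w_1 = (4, -3, -2); ‖w_1‖ = 5.3852, so e_1 = (0.7428, -0.5571, -0.3714).
r_{13} = e_1·w_3 = 1.6713.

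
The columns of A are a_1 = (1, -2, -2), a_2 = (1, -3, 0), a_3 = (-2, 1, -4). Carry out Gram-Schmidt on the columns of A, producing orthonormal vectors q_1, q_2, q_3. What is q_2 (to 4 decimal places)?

q_2 = (0.1041, -0.6768, 0.7288)

a_1 = (1, -2, -2); ‖a_1‖ = 3.0000, so q_1 = (0.3333, -0.6667, -0.6667).
q_1·a_2 = 0.3333·1 + (-0.6667)·(-3) + (-0.6667)·0 = 2.3333.
u_2 = a_2 − 2.3333·q_1 = (0.2222, -1.4444, 1.5556).
‖u_2‖ = 2.1344, so q_2 = (0.1041, -0.6768, 0.7288).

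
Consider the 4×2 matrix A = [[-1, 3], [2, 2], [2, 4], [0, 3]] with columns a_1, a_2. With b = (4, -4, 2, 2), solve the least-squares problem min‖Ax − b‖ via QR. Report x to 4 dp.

a_1 = (-1, 2, 2, 0); ‖a_1‖ = 3.0000, so e_1 = (-0.3333, 0.6667, 0.6667, 0.0000).
e_1·a_2 = (-0.3333)·3 + 0.6667·2 + 0.6667·4 + 0.0000·3 = 3.0000.
u_2 = a_2 − 3.0000·e_1 = (4.0000, 0.0000, 2.0000, 3.0000).
‖u_2‖ = 5.3852, so e_2 = (0.7428, 0.0000, 0.3714, 0.5571).
Qᵀb = (-2.6667, 4.8281).
Back-substitute: x_2 = 4.8281/5.3852 = 0.8966.
x_1 = (-2.6667 − 3.0000·0.8966)/3.0000 = -1.7854.

x = (-1.7854, 0.8966)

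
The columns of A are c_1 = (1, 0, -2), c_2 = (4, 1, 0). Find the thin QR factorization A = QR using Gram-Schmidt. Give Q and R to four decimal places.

Q = [[0.4472, 0.8614], [0.0000, 0.2692], [-0.8944, 0.4307]], R = [[2.2361, 1.7889], [0.0000, 3.7148]]

c_1 = (1, 0, -2); ‖c_1‖ = 2.2361, so q_1 = (0.4472, 0.0000, -0.8944).
q_1·c_2 = 0.4472·4 + 0.0000·1 + (-0.8944)·0 = 1.7889.
u_2 = c_2 − 1.7889·q_1 = (3.2000, 1.0000, 1.6000).
‖u_2‖ = 3.7148, so q_2 = (0.8614, 0.2692, 0.4307).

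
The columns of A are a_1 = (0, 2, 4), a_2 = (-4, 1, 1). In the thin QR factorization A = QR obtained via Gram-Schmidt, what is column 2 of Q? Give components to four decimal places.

e_1 = a_1/‖a_1‖ = (0, 2, 4)/4.4721 = (0.0000, 0.4472, 0.8944).
r_{12} = e_1·a_2 = 1.3416.
u_2 = a_2 − 1.3416·e_1 = (-4.0000, 0.4000, -0.2000).
‖u_2‖ = 4.0249, so e_2 = (-0.9938, 0.0994, -0.0497).

e_2 = (-0.9938, 0.0994, -0.0497)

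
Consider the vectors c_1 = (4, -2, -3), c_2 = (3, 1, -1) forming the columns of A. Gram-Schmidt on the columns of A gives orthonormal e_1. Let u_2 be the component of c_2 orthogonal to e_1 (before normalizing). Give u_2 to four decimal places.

e_1 = c_1/‖c_1‖ = (4, -2, -3)/5.3852 = (0.7428, -0.3714, -0.5571).
r_{12} = e_1·c_2 = 2.4140.
u_2 = c_2 − 2.4140·e_1 = (1.2069, 1.8966, 0.3448).

u_2 = (1.2069, 1.8966, 0.3448)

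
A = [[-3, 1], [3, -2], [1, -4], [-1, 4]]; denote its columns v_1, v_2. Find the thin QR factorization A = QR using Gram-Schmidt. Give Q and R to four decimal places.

Q = [[-0.6708, -0.3264], [0.6708, 0.1158], [0.2236, -0.6633], [-0.2236, 0.6633]], R = [[4.4721, -3.8013], [0.0000, 4.7487]]

v_1 = (-3, 3, 1, -1); ‖v_1‖ = 4.4721, so e_1 = (-0.6708, 0.6708, 0.2236, -0.2236).
e_1·v_2 = (-0.6708)·1 + 0.6708·(-2) + 0.2236·(-4) + (-0.2236)·4 = -3.8013.
u_2 = v_2 + 3.8013·e_1 = (-1.5500, 0.5500, -3.1500, 3.1500).
‖u_2‖ = 4.7487, so e_2 = (-0.3264, 0.1158, -0.6633, 0.6633).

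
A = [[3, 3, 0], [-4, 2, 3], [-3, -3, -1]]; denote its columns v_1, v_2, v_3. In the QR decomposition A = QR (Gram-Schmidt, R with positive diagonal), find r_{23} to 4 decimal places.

r_{23} = 2.6679

q_1 = v_1/‖v_1‖ = (3, -4, -3)/5.8310 = (0.5145, -0.6860, -0.5145).
r_{12} = q_1·v_2 = 1.7150.
u_2 = v_2 − 1.7150·q_1 = (2.1176, 3.1765, -2.1176).
‖u_2‖ = 4.3656, so q_2 = (0.4851, 0.7276, -0.4851).
r_{23} = q_2·v_3 = 2.6679.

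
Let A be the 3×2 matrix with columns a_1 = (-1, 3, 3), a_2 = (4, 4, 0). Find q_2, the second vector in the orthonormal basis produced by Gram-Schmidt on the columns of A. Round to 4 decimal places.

a_1 = (-1, 3, 3); ‖a_1‖ = 4.3589, so q_1 = (-0.2294, 0.6882, 0.6882).
q_1·a_2 = (-0.2294)·4 + 0.6882·4 + 0.6882·0 = 1.8353.
u_2 = a_2 − 1.8353·q_1 = (4.4211, 2.7368, -1.2632).
‖u_2‖ = 5.3508, so q_2 = (0.8262, 0.5115, -0.2361).

q_2 = (0.8262, 0.5115, -0.2361)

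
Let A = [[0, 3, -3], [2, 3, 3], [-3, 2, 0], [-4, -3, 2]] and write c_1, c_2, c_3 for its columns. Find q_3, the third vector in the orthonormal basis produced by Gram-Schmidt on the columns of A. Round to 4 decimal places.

q_3 = (-0.5267, 0.7820, 0.0958, 0.3192)

c_1 = (0, 2, -3, -4); ‖c_1‖ = 5.3852, so q_1 = (0.0000, 0.3714, -0.5571, -0.7428).
q_1·c_2 = 0.0000·3 + 0.3714·3 + (-0.5571)·2 + (-0.7428)·(-3) = 2.2283.
u_2 = c_2 − 2.2283·q_1 = (3.0000, 2.1724, 3.2414, -1.3448).
‖u_2‖ = 5.1024, so q_2 = (0.5880, 0.4258, 0.6353, -0.2636).
q_1·c_3 = 0.0000·(-3) + 0.3714·3 + (-0.5571)·0 + (-0.7428)·2 = -0.3714; q_2·c_3 = 0.5880·(-3) + 0.4258·3 + 0.6353·0 + (-0.2636)·2 = -1.0137.
u_3 = c_3 + 0.3714·q_1 + 1.0137·q_2 = (-2.4040, 3.5695, 0.4371, 1.4570).
‖u_3‖ = 4.5645, so q_3 = (-0.5267, 0.7820, 0.0958, 0.3192).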